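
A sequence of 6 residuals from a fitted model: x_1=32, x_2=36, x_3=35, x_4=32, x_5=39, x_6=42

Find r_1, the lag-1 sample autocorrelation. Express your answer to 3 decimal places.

0.128

Mean x̄ = (32 + 36 + 35 + 32 + 39 + 42)/6 = 36.0000
Deviations from mean: -4.0000, 0.0000, -1.0000, -4.0000, 3.0000, 6.0000
Numerator Σ_{t=1}^{5}(x_t−x̄)(x_{t+1}−x̄) = 10.0000
Denominator Σ(x_t−x̄)² = 78.0000
r_1 = 10.0000 / 78.0000 = 0.128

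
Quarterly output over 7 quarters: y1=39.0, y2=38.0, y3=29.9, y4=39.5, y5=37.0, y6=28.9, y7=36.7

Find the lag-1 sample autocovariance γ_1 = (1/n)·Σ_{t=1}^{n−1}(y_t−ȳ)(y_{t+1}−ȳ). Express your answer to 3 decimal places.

-5.596

Mean ȳ = (39.0 + 38.0 + 29.9 + 39.5 + 37.0 + 28.9 + 36.7)/7 = 35.5714
Σ_{t=1}^{6}(y_t−ȳ)(y_{t+1}−ȳ) = -39.1751
γ_1 = -39.1751 / 7 = -5.596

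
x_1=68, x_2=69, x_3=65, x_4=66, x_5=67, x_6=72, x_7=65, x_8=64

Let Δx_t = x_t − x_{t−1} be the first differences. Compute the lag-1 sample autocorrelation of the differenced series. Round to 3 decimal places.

First differences Δx: 1, -4, 1, 1, 5, -7, -1
Mean of differences = -0.5714
Numerator Σ(Δx_t−Δx̄)(Δx_{t+1}−Δx̄) = -32.6122
Denominator Σ(Δx_t−Δx̄)² = 91.7143
r_1(Δx) = -32.6122 / 91.7143 = -0.356

-0.356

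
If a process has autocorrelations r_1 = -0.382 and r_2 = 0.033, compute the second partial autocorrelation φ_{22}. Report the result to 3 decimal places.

φ_{22} = (r_2 − r_1²) / (1 − r_1²)
r_1² = (-0.382)² = 0.145924
Numerator = 0.033 − 0.1459 = -0.1129; denominator = 1 − 0.1459 = 0.8541
φ_{22} = -0.1129 / 0.8541 = -0.132

-0.132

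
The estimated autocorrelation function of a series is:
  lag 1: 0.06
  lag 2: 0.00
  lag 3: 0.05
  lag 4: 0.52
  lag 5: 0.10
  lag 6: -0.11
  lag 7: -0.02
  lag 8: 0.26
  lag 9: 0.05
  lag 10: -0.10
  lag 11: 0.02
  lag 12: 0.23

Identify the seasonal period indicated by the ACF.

The largest autocorrelation is r_4 = 0.52, with weaker echoes at lags 8 (0.26) and 12 (0.23); the remaining lags stay at or below 0.10.
The dominant spike at lag 4 indicates a seasonal period of 4.

4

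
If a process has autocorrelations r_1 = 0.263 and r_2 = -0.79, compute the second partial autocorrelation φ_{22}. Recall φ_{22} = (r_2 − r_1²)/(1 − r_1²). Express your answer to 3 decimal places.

-0.923

φ_{22} = (r_2 − r_1²) / (1 − r_1²)
r_1² = (0.263)² = 0.069169
Numerator = -0.79 − 0.0692 = -0.8592; denominator = 1 − 0.0692 = 0.9308
φ_{22} = -0.8592 / 0.9308 = -0.923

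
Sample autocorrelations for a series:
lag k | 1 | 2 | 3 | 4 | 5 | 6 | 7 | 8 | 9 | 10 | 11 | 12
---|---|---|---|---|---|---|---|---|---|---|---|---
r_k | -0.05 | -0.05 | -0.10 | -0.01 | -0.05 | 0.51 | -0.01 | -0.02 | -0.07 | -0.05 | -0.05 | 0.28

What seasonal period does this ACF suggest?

The largest autocorrelation is r_6 = 0.51, with a weaker echo at lag 12 (0.28); the remaining lags stay at or below -0.01.
The dominant spike at lag 6 indicates a seasonal period of 6.

6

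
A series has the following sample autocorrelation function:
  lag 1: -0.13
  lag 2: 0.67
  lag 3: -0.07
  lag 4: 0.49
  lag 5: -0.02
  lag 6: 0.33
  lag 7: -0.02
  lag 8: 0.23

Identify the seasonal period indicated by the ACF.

2

The largest autocorrelation is r_2 = 0.67, with weaker echoes at lags 4 (0.49), 6 (0.33) and 8 (0.23); the remaining lags stay at or below -0.02.
The dominant spike at lag 2 indicates a seasonal period of 2.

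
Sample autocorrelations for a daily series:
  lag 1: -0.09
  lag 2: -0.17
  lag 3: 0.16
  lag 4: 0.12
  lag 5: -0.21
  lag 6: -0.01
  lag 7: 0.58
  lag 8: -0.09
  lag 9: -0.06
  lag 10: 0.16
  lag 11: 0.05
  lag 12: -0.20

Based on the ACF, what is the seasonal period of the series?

7

The largest autocorrelation is r_7 = 0.58; the remaining lags stay at or below 0.16.
The dominant spike at lag 7 indicates a seasonal period of 7.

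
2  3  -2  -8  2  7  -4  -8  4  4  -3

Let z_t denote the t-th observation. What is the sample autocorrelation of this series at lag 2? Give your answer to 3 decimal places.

Mean z̄ = (2 + 3 − 2 − 8 + 2 + 7 − 4 − 8 + 4 + 4 − 3)/11 = -0.2727
Numerator Σ_{t=1}^{9}(z_t−z̄)(z_{t+2}−z̄) = -214.6033
Denominator Σ(z_t−z̄)² = 254.1818
r_2 = -214.6033 / 254.1818 = -0.844

-0.844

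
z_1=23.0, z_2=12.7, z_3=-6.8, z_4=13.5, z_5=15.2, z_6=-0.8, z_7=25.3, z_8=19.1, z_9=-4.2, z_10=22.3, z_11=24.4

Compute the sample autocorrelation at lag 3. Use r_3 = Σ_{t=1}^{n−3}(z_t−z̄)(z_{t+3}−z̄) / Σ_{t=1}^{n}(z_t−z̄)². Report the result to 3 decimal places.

0.517

Mean z̄ = (23.0 + 12.7 − 6.8 + 13.5 + 15.2 − 0.8 + 25.3 + 19.1 − 4.2 + 22.3 + 24.4)/11 = 13.0636
Numerator Σ_{t=1}^{8}(z_t−z̄)(z_{t+3}−z̄) = 717.9633
Denominator Σ(z_t−z̄)² = 1388.4055
r_3 = 717.9633 / 1388.4055 = 0.517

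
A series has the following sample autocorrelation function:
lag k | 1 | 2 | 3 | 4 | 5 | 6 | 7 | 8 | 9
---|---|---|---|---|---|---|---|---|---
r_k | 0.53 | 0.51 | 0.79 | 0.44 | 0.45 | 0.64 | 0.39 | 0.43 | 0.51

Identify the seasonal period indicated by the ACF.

The largest autocorrelation is r_3 = 0.79, with a weaker echo at lag 6 (0.64); the remaining lags stay at or below 0.53. The elevated value at lag 1 (0.53), dropping to 0.51 at lag 2, reflects decaying short-term dependence rather than seasonality.
The dominant spike at lag 3 indicates a seasonal period of 3.

3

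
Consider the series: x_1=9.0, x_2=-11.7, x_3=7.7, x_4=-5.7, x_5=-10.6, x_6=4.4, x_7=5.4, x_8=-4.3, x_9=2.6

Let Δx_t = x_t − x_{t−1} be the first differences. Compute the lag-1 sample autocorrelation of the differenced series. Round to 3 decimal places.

First differences Δx: -20.7, 19.4, -13.4, -4.9, 15.0, 1.0, -9.7, 6.9
Mean of differences = -0.8000
Numerator Σ(Δx_t−Δx̄)(Δx_{t+1}−Δx̄) = -725.7300
Denominator Σ(Δx_t−Δx̄)² = 1371.0000
r_1(Δx) = -725.7300 / 1371.0000 = -0.529

-0.529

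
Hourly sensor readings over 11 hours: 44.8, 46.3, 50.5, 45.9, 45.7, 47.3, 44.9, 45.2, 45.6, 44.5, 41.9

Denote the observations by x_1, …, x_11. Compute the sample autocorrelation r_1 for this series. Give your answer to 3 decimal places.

0.165

Mean x̄ = (44.8 + 46.3 + 50.5 + 45.9 + 45.7 + 47.3 + 44.9 + 45.2 + 45.6 + 44.5 + 41.9)/11 = 45.6909
Numerator Σ_{t=1}^{10}(x_t−x̄)(x_{t+1}−x̄) = 7.1917
Denominator Σ(x_t−x̄)² = 43.5891
r_1 = 7.1917 / 43.5891 = 0.165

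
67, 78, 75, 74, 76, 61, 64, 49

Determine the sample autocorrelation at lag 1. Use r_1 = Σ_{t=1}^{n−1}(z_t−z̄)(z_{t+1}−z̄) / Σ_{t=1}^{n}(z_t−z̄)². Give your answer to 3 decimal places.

Mean z̄ = (67 + 78 + 75 + 74 + 76 + 61 + 64 + 49)/8 = 68.0000
Deviations from mean: -1.0000, 10.0000, 7.0000, 6.0000, 8.0000, -7.0000, -4.0000, -19.0000
Numerator Σ_{t=1}^{7}(z_t−z̄)(z_{t+1}−z̄) = 198.0000
Denominator Σ(z_t−z̄)² = 676.0000
r_1 = 198.0000 / 676.0000 = 0.293

0.293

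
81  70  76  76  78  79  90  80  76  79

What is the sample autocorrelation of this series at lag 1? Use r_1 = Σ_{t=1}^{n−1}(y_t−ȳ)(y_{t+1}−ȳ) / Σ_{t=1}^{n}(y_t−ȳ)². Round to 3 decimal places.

0.109

Mean ȳ = (81 + 70 + 76 + 76 + 78 + 79 + 90 + 80 + 76 + 79)/10 = 78.5000
Numerator Σ_{t=1}^{9}(y_t−ȳ)(y_{t+1}−ȳ) = 25.2500
Denominator Σ(y_t−ȳ)² = 232.5000
r_1 = 25.2500 / 232.5000 = 0.109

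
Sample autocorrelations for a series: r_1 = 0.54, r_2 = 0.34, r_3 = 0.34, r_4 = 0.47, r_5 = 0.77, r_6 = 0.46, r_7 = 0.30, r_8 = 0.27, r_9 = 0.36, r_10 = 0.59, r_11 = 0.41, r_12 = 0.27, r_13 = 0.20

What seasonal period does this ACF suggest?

5

The largest autocorrelation is r_5 = 0.77, with a weaker echo at lag 10 (0.59); the remaining lags stay at or below 0.54. The elevated value at lag 1 (0.54), dropping to 0.34 at lag 2, reflects decaying short-term dependence rather than seasonality.
The dominant spike at lag 5 indicates a seasonal period of 5.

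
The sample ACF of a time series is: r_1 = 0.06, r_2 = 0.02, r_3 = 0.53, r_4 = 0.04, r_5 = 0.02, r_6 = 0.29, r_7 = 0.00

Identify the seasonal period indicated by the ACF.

3

The largest autocorrelation is r_3 = 0.53, with a weaker echo at lag 6 (0.29); the remaining lags stay at or below 0.06.
The dominant spike at lag 3 indicates a seasonal period of 3.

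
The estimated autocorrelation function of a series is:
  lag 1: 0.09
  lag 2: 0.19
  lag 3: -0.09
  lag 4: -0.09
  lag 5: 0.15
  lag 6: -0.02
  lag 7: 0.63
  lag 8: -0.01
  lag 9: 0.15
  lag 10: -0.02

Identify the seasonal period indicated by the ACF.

7

The largest autocorrelation is r_7 = 0.63; the remaining lags stay at or below 0.19.
The dominant spike at lag 7 indicates a seasonal period of 7.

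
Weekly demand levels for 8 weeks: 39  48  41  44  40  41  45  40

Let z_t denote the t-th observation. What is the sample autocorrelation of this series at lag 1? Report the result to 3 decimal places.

-0.575

Mean z̄ = (39 + 48 + 41 + 44 + 40 + 41 + 45 + 40)/8 = 42.2500
Deviations from mean: -3.2500, 5.7500, -1.2500, 1.7500, -2.2500, -1.2500, 2.7500, -2.2500
Numerator Σ_{t=1}^{7}(z_t−z̄)(z_{t+1}−z̄) = -38.8125
Denominator Σ(z_t−z̄)² = 67.5000
r_1 = -38.8125 / 67.5000 = -0.575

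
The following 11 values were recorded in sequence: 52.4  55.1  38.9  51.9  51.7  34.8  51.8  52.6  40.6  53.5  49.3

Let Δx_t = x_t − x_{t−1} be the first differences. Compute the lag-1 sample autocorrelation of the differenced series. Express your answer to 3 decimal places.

First differences Δx: 2.7, -16.2, 13.0, -0.2, -16.9, 17.0, 0.8, -12.0, 12.9, -4.2
Mean of differences = -0.3100
Numerator Σ(Δx_t−Δx̄)(Δx_{t+1}−Δx̄) = -746.4321
Denominator Σ(Δx_t−Δx̄)² = 1341.1090
r_1(Δx) = -746.4321 / 1341.1090 = -0.557

-0.557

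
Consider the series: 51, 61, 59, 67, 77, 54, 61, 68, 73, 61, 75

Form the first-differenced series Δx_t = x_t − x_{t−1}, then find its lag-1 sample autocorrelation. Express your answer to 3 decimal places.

-0.413

First differences Δx: 10, -2, 8, 10, -23, 7, 7, 5, -12, 14
Mean of differences = 2.4000
Numerator Σ(Δx_t−Δx̄)(Δx_{t+1}−Δx̄) = -496.7600
Denominator Σ(Δx_t−Δx̄)² = 1202.4000
r_1(Δx) = -496.7600 / 1202.4000 = -0.413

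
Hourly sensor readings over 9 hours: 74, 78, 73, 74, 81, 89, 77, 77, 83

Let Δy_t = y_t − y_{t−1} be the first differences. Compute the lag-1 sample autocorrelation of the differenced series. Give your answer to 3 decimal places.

First differences Δy: 4, -5, 1, 7, 8, -12, 0, 6
Mean of differences = 1.1250
Numerator Σ(Δy_t−Δȳ)(Δy_{t+1}−Δȳ) = -58.1406
Denominator Σ(Δy_t−Δȳ)² = 324.8750
r_1(Δy) = -58.1406 / 324.8750 = -0.179

-0.179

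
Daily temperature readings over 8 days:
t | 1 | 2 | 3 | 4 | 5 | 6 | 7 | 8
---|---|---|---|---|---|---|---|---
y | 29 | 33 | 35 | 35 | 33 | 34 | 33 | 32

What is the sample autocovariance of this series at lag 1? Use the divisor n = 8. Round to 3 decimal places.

0.500

Mean ȳ = (29 + 33 + 35 + 35 + 33 + 34 + 33 + 32)/8 = 33.0000
Σ_{t=1}^{7}(y_t−ȳ)(y_{t+1}−ȳ) = 4.0000
γ_1 = 4.0000 / 8 = 0.500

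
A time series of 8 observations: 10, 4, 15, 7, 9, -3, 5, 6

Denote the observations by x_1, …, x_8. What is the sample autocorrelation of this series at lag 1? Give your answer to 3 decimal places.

Mean x̄ = (10 + 4 + 15 + 7 + 9 − 3 + 5 + 6)/8 = 6.6250
Σ(x_t−x̄)(x_{t+1}−x̄) = (-8.8594) + (-21.9844) + (3.1406) + (0.8906) + (-22.8594) + (15.6406) + (1.0156) = -33.0156
Denominator Σ(x_t−x̄)² = 189.8750
r_1 = -33.0156 / 189.8750 = -0.174

-0.174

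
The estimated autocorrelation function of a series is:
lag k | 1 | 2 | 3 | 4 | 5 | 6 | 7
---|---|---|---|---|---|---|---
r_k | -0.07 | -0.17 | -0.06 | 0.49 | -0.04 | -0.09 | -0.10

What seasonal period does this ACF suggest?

The largest autocorrelation is r_4 = 0.49; the remaining lags stay at or below -0.04.
The dominant spike at lag 4 indicates a seasonal period of 4.

4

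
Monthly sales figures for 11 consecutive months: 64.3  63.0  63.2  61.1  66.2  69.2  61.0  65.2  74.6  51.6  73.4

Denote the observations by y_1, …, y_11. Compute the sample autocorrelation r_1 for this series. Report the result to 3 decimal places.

-0.616

Mean ȳ = (64.3 + 63.0 + 63.2 + 61.1 + 66.2 + 69.2 + 61.0 + 65.2 + 74.6 + 51.6 + 73.4)/11 = 64.8000
Numerator Σ_{t=1}^{10}(y_t−ȳ)(y_{t+1}−ȳ) = -246.5200
Denominator Σ(y_t−ȳ)² = 399.9000
r_1 = -246.5200 / 399.9000 = -0.616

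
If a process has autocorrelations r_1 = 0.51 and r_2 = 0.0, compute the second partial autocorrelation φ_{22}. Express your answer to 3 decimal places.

φ_{22} = (r_2 − r_1²) / (1 − r_1²)
r_1² = (0.51)² = 0.2601
Numerator = 0.0 − 0.2601 = -0.2601; denominator = 1 − 0.2601 = 0.7399
φ_{22} = -0.2601 / 0.7399 = -0.352

-0.352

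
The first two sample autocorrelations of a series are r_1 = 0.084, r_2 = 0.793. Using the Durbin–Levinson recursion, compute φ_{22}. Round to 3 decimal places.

φ_{22} = (r_2 − r_1²) / (1 − r_1²)
r_1² = (0.084)² = 0.007056
Numerator = 0.793 − 0.0071 = 0.7859; denominator = 1 − 0.0071 = 0.9929
φ_{22} = 0.7859 / 0.9929 = 0.792

0.792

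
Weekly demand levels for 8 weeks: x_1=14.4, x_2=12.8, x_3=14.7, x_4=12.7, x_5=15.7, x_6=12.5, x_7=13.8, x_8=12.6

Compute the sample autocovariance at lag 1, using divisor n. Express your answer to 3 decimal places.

-0.895

Mean x̄ = (14.4 + 12.8 + 14.7 + 12.7 + 15.7 + 12.5 + 13.8 + 12.6)/8 = 13.6500
Deviations: 0.7500, -0.8500, 1.0500, -0.9500, 2.0500, -1.1500, 0.1500, -1.0500
Σ_{t=1}^{7}(x_t−x̄)(x_{t+1}−x̄) = -7.1625
γ_1 = -7.1625 / 8 = -0.895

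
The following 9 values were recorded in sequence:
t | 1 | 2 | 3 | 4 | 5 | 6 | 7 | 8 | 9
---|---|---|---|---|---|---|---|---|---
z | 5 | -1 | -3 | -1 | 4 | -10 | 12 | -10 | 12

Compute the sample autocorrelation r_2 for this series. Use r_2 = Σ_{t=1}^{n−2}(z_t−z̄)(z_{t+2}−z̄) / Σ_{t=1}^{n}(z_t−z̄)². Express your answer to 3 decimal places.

Mean z̄ = (5 − 1 − 3 − 1 + 4 − 10 + 12 − 10 + 12)/9 = 0.8889
Σ(z_t−z̄)(z_{t+2}−z̄) = (-15.9877) + (3.5679) + (-12.0988) + (20.5679) + (34.5679) + (118.5679) + (123.4568) = 272.6420
Denominator Σ(z_t−z̄)² = 532.8889
r_2 = 272.6420 / 532.8889 = 0.512

0.512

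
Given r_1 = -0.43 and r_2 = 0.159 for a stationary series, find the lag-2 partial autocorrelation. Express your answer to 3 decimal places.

φ_{22} = (r_2 − r_1²) / (1 − r_1²)
r_1² = (-0.43)² = 0.1849
Numerator = 0.159 − 0.1849 = -0.0259; denominator = 1 − 0.1849 = 0.8151
φ_{22} = -0.0259 / 0.8151 = -0.032

-0.032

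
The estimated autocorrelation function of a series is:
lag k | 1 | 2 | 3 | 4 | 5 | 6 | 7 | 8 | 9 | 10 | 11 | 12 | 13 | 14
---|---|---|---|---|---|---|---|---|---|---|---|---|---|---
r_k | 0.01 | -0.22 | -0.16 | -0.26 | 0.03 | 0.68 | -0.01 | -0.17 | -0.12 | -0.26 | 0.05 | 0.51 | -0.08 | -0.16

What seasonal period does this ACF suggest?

6

The largest autocorrelation is r_6 = 0.68, with a weaker echo at lag 12 (0.51); the remaining lags stay at or below 0.05.
The dominant spike at lag 6 indicates a seasonal period of 6.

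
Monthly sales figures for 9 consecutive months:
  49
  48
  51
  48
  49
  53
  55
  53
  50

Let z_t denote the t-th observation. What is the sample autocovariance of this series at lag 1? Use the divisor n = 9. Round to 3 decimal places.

2.432

Mean z̄ = (49 + 48 + 51 + 48 + 49 + 53 + 55 + 53 + 50)/9 = 50.6667
Σ_{t=1}^{8}(z_t−z̄)(z_{t+1}−z̄) = 21.8889
γ_1 = 21.8889 / 9 = 2.432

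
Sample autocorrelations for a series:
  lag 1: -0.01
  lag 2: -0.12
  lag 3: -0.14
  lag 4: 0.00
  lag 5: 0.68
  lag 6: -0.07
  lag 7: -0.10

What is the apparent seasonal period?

5

The largest autocorrelation is r_5 = 0.68; the remaining lags stay at or below 0.00.
The dominant spike at lag 5 indicates a seasonal period of 5.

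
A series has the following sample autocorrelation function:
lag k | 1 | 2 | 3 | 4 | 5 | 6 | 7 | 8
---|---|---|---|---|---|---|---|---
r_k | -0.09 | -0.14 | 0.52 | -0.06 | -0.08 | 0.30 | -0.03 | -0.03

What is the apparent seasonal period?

3

The largest autocorrelation is r_3 = 0.52, with a weaker echo at lag 6 (0.30); the remaining lags stay at or below -0.03.
The dominant spike at lag 3 indicates a seasonal period of 3.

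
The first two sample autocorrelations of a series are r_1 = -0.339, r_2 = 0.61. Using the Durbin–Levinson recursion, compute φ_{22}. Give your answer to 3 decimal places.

0.559

φ_{22} = (r_2 − r_1²) / (1 − r_1²)
r_1² = (-0.339)² = 0.114921
Numerator = 0.61 − 0.1149 = 0.4951; denominator = 1 − 0.1149 = 0.8851
φ_{22} = 0.4951 / 0.8851 = 0.559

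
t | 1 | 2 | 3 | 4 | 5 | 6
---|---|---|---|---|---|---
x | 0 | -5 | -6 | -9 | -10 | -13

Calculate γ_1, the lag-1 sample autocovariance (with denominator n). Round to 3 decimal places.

Mean x̄ = (0 − 5 − 6 − 9 − 10 − 13)/6 = -7.1667
Deviations: 7.1667, 2.1667, 1.1667, -1.8333, -2.8333, -5.8333
Σ_{t=1}^{5}(x_t−x̄)(x_{t+1}−x̄) = 37.6389
γ_1 = 37.6389 / 6 = 6.273

6.273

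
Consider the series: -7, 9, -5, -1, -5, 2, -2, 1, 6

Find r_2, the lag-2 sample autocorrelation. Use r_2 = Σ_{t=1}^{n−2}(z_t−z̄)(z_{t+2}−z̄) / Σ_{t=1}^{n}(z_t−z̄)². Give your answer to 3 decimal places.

0.206

Mean z̄ = (-7 + 9 − 5 − 1 − 5 + 2 − 2 + 1 + 6)/9 = -0.2222
Σ(z_t−z̄)(z_{t+2}−z̄) = (32.3827) + (-7.1728) + (22.8272) + (-1.7284) + (8.4938) + (2.7160) + (-11.0617) = 46.4568
Denominator Σ(z_t−z̄)² = 225.5556
r_2 = 46.4568 / 225.5556 = 0.206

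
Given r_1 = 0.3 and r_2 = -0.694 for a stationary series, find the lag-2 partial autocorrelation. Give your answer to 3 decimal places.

φ_{22} = (r_2 − r_1²) / (1 − r_1²)
r_1² = (0.3)² = 0.09
Numerator = -0.694 − 0.0900 = -0.7840; denominator = 1 − 0.0900 = 0.9100
φ_{22} = -0.7840 / 0.9100 = -0.862

-0.862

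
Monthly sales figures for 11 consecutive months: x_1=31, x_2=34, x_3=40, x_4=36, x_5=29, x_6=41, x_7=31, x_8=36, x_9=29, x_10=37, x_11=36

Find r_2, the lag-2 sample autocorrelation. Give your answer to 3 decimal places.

Mean x̄ = (31 + 34 + 40 + 36 + 29 + 41 + 31 + 36 + 29 + 37 + 36)/11 = 34.5455
Numerator Σ_{t=1}^{9}(x_t−x̄)(x_{t+2}−x̄) = 3.2231
Denominator Σ(x_t−x̄)² = 170.7273
r_2 = 3.2231 / 170.7273 = 0.019

0.019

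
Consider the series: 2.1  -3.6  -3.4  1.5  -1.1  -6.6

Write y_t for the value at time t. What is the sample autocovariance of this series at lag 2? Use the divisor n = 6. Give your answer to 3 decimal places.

-4.843

Mean ȳ = (2.1 − 3.6 − 3.4 + 1.5 − 1.1 − 6.6)/6 = -1.8500
Deviations: 3.9500, -1.7500, -1.5500, 3.3500, 0.7500, -4.7500
Σ_{t=1}^{4}(y_t−ȳ)(y_{t+2}−ȳ) = -29.0600
γ_2 = -29.0600 / 6 = -4.843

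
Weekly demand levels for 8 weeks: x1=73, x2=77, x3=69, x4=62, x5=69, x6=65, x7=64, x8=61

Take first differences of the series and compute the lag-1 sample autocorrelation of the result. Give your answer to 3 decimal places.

-0.388

First differences Δx: 4, -8, -7, 7, -4, -1, -3
Mean of differences = -1.7143
Numerator Σ(Δx_t−Δx̄)(Δx_{t+1}−Δx̄) = -71.2245
Denominator Σ(Δx_t−Δx̄)² = 183.4286
r_1(Δx) = -71.2245 / 183.4286 = -0.388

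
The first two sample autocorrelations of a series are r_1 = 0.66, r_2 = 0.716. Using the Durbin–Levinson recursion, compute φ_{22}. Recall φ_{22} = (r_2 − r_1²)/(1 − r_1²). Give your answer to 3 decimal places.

φ_{22} = (r_2 − r_1²) / (1 − r_1²)
r_1² = (0.66)² = 0.4356
Numerator = 0.716 − 0.4356 = 0.2804; denominator = 1 − 0.4356 = 0.5644
φ_{22} = 0.2804 / 0.5644 = 0.497

0.497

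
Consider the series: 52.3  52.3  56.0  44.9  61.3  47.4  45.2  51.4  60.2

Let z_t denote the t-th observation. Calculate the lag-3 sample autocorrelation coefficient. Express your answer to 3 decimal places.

-0.043

Mean z̄ = (52.3 + 52.3 + 56.0 + 44.9 + 61.3 + 47.4 + 45.2 + 51.4 + 60.2)/9 = 52.3333
Σ(z_t−z̄)(z_{t+3}−z̄) = (0.2478) + (-0.2989) + (-18.0889) + (53.0244) + (-8.3689) + (-38.8089) = -12.2933
Denominator Σ(z_t−z̄)² = 287.0800
r_3 = -12.2933 / 287.0800 = -0.043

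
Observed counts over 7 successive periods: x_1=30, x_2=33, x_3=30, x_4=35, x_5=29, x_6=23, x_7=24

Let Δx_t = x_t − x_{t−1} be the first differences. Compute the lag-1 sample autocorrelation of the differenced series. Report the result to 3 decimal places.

First differences Δx: 3, -3, 5, -6, -6, 1
Mean of differences = -1.0000
Numerator Σ(Δx_t−Δx̄)(Δx_{t+1}−Δx̄) = -35.0000
Denominator Σ(Δx_t−Δx̄)² = 110.0000
r_1(Δx) = -35.0000 / 110.0000 = -0.318

-0.318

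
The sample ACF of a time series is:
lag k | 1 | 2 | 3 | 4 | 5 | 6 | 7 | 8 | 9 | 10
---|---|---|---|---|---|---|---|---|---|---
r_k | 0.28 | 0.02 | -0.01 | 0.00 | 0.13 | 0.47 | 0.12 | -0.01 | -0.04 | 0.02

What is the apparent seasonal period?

The largest autocorrelation is r_6 = 0.47; the remaining lags stay at or below 0.28. The elevated value at lag 1 (0.28), dropping to 0.02 at lag 2, reflects decaying short-term dependence rather than seasonality.
The dominant spike at lag 6 indicates a seasonal period of 6.

6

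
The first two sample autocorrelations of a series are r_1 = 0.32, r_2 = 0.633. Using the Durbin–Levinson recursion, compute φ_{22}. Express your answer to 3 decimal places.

0.591

φ_{22} = (r_2 − r_1²) / (1 − r_1²)
r_1² = (0.32)² = 0.1024
Numerator = 0.633 − 0.1024 = 0.5306; denominator = 1 − 0.1024 = 0.8976
φ_{22} = 0.5306 / 0.8976 = 0.591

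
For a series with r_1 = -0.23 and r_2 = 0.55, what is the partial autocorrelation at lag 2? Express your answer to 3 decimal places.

0.525

φ_{22} = (r_2 − r_1²) / (1 − r_1²)
r_1² = (-0.23)² = 0.0529
Numerator = 0.55 − 0.0529 = 0.4971; denominator = 1 − 0.0529 = 0.9471
φ_{22} = 0.4971 / 0.9471 = 0.525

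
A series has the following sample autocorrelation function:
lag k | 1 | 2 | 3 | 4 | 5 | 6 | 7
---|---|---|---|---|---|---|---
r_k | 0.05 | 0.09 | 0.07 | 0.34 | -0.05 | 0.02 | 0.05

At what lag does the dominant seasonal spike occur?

4

The largest autocorrelation is r_4 = 0.34; the remaining lags stay at or below 0.09.
The dominant spike at lag 4 indicates a seasonal period of 4.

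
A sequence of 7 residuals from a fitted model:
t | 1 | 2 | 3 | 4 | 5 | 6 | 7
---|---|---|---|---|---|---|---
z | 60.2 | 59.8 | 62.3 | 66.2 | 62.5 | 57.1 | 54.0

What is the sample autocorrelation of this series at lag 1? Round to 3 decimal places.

Mean z̄ = (60.2 + 59.8 + 62.3 + 66.2 + 62.5 + 57.1 + 54.0)/7 = 60.3000
Deviations from mean: -0.1000, -0.5000, 2.0000, 5.9000, 2.2000, -3.2000, -6.3000
Σ(z_t−z̄)(z_{t+1}−z̄) = (0.0500) + (-1.0000) + (11.8000) + (12.9800) + (-7.0400) + (20.1600) = 36.9500
Denominator Σ(z_t−z̄)² = 93.8400
r_1 = 36.9500 / 93.8400 = 0.394

0.394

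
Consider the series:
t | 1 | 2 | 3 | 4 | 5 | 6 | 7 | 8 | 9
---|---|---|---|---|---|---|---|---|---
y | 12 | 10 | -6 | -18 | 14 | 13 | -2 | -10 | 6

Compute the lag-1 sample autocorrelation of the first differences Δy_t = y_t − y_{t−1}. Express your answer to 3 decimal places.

First differences Δy: -2, -16, -12, 32, -1, -15, -8, 16
Mean of differences = -0.7500
Numerator Σ(Δy_t−Δȳ)(Δy_{t+1}−Δȳ) = -200.5625
Denominator Σ(Δy_t−Δȳ)² = 1969.5000
r_1(Δy) = -200.5625 / 1969.5000 = -0.102

-0.102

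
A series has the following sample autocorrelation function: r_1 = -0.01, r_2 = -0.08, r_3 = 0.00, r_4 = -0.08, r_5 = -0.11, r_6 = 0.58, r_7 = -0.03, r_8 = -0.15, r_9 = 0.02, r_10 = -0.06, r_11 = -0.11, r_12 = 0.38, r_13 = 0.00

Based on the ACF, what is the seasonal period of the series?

6

The largest autocorrelation is r_6 = 0.58, with a weaker echo at lag 12 (0.38); the remaining lags stay at or below 0.02.
The dominant spike at lag 6 indicates a seasonal period of 6.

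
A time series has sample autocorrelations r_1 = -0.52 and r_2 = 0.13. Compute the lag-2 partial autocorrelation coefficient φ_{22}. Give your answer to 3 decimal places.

φ_{22} = (r_2 − r_1²) / (1 − r_1²)
r_1² = (-0.52)² = 0.2704
Numerator = 0.13 − 0.2704 = -0.1404; denominator = 1 − 0.2704 = 0.7296
φ_{22} = -0.1404 / 0.7296 = -0.192

-0.192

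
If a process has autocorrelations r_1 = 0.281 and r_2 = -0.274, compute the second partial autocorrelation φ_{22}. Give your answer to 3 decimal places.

φ_{22} = (r_2 − r_1²) / (1 − r_1²)
r_1² = (0.281)² = 0.078961
Numerator = -0.274 − 0.0790 = -0.3530; denominator = 1 − 0.0790 = 0.9210
φ_{22} = -0.3530 / 0.9210 = -0.383

-0.383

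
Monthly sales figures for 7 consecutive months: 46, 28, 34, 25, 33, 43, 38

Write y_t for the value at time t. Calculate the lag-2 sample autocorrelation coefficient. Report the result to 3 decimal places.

Mean ȳ = (46 + 28 + 34 + 25 + 33 + 43 + 38)/7 = 35.2857
Deviations from mean: 10.7143, -7.2857, -1.2857, -10.2857, -2.2857, 7.7143, 2.7143
Σ(y_t−ȳ)(y_{t+2}−ȳ) = (-13.7755) + (74.9388) + (2.9388) + (-79.3469) + (-6.2041) = -21.4490
Denominator Σ(y_t−ȳ)² = 347.4286
r_2 = -21.4490 / 347.4286 = -0.062

-0.062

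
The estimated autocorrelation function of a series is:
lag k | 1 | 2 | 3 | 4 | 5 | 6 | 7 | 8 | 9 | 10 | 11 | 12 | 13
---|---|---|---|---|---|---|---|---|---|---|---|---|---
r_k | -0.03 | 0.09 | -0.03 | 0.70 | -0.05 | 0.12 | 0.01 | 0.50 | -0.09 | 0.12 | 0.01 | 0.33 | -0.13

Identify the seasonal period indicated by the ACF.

4

The largest autocorrelation is r_4 = 0.70, with weaker echoes at lags 8 (0.50) and 12 (0.33); the remaining lags stay at or below 0.12.
The dominant spike at lag 4 indicates a seasonal period of 4.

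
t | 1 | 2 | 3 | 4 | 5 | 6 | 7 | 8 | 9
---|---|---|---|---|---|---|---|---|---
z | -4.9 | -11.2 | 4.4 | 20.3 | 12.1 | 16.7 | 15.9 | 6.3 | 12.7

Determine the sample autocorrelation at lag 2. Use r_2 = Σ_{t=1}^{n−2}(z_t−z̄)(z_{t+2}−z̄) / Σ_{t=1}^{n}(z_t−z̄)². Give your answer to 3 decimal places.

-0.050

Mean z̄ = (-4.9 − 11.2 + 4.4 + 20.3 + 12.1 + 16.7 + 15.9 + 6.3 + 12.7)/9 = 8.0333
Σ(z_t−z̄)(z_{t+2}−z̄) = (46.9911) + (-235.9289) + (-14.7756) + (106.3111) + (31.9911) + (-15.0222) + (36.7111) = -43.7222
Denominator Σ(z_t−z̄)² = 879.1800
r_2 = -43.7222 / 879.1800 = -0.050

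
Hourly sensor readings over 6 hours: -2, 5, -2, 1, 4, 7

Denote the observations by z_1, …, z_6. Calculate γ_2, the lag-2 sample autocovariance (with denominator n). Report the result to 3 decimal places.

Mean z̄ = (-2 + 5 − 2 + 1 + 4 + 7)/6 = 2.1667
Σ_{t=1}^{4}(z_t−z̄)(z_{t+2}−z̄) = 0.7778
γ_2 = 0.7778 / 6 = 0.130

0.130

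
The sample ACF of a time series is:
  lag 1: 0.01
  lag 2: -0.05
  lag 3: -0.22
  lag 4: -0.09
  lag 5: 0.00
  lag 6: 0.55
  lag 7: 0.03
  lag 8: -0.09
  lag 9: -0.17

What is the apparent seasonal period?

The largest autocorrelation is r_6 = 0.55; the remaining lags stay at or below 0.03.
The dominant spike at lag 6 indicates a seasonal period of 6.

6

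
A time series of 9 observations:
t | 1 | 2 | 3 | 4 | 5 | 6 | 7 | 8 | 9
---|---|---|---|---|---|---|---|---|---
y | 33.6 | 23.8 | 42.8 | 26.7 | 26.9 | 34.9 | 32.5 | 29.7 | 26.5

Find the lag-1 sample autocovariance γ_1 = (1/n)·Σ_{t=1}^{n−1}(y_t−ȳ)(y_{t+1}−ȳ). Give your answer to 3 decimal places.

Mean ȳ = (33.6 + 23.8 + 42.8 + 26.7 + 26.9 + 34.9 + 32.5 + 29.7 + 26.5)/9 = 30.8222
Σ_{t=1}^{8}(y_t−ȳ)(y_{t+1}−ȳ) = -143.0083
γ_1 = -143.0083 / 9 = -15.890

-15.890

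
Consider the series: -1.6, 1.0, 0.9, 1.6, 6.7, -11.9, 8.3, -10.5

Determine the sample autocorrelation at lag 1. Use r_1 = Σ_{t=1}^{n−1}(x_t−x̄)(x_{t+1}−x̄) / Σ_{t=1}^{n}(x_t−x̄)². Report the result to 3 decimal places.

Mean x̄ = (-1.6 + 1.0 + 0.9 + 1.6 + 6.7 − 11.9 + 8.3 − 10.5)/8 = -0.6875
Numerator Σ_{t=1}^{7}(x_t−x̄)(x_{t+1}−x̄) = -250.1252
Denominator Σ(x_t−x̄)² = 368.7888
r_1 = -250.1252 / 368.7888 = -0.678

-0.678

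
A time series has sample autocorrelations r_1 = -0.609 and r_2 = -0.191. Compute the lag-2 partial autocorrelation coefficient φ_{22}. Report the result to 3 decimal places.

-0.893

φ_{22} = (r_2 − r_1²) / (1 − r_1²)
r_1² = (-0.609)² = 0.370881
Numerator = -0.191 − 0.3709 = -0.5619; denominator = 1 − 0.3709 = 0.6291
φ_{22} = -0.5619 / 0.6291 = -0.893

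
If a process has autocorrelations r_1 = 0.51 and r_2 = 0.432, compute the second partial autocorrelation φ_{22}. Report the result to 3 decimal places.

φ_{22} = (r_2 − r_1²) / (1 − r_1²)
r_1² = (0.51)² = 0.2601
Numerator = 0.432 − 0.2601 = 0.1719; denominator = 1 − 0.2601 = 0.7399
φ_{22} = 0.1719 / 0.7399 = 0.232

0.232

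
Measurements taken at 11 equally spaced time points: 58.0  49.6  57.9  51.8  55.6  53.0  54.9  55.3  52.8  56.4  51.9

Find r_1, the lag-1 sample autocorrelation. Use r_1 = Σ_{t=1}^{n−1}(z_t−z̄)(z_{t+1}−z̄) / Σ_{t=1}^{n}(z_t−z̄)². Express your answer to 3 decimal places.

Mean z̄ = (58.0 + 49.6 + 57.9 + 51.8 + 55.6 + 53.0 + 54.9 + 55.3 + 52.8 + 56.4 + 51.9)/11 = 54.2909
Numerator Σ_{t=1}^{10}(z_t−z̄)(z_{t+1}−z̄) = -58.1328
Denominator Σ(z_t−z̄)² = 72.1491
r_1 = -58.1328 / 72.1491 = -0.806

-0.806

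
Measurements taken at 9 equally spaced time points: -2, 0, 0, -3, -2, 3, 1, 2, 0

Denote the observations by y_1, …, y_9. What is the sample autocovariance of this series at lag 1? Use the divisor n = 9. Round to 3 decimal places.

0.567

Mean ȳ = (-2 + 0 + 0 − 3 − 2 + 3 + 1 + 2 + 0)/9 = -0.1111
Σ_{t=1}^{8}(y_t−ȳ)(y_{t+1}−ȳ) = 5.0988
γ_1 = 5.0988 / 9 = 0.567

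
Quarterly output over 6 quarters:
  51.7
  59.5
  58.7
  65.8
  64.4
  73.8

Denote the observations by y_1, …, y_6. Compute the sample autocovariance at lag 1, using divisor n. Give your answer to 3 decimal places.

9.779

Mean ȳ = (51.7 + 59.5 + 58.7 + 65.8 + 64.4 + 73.8)/6 = 62.3167
Σ_{t=1}^{5}(y_t−ȳ)(y_{t+1}−ȳ) = 58.6731
γ_1 = 58.6731 / 6 = 9.779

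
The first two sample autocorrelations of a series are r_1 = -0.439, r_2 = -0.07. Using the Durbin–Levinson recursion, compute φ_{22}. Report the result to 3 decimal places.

-0.325

φ_{22} = (r_2 − r_1²) / (1 − r_1²)
r_1² = (-0.439)² = 0.192721
Numerator = -0.07 − 0.1927 = -0.2627; denominator = 1 − 0.1927 = 0.8073
φ_{22} = -0.2627 / 0.8073 = -0.325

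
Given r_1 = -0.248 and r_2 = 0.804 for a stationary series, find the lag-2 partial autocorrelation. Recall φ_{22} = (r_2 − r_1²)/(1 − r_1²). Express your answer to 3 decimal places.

φ_{22} = (r_2 − r_1²) / (1 − r_1²)
r_1² = (-0.248)² = 0.061504
Numerator = 0.804 − 0.0615 = 0.7425; denominator = 1 − 0.0615 = 0.9385
φ_{22} = 0.7425 / 0.9385 = 0.791

0.791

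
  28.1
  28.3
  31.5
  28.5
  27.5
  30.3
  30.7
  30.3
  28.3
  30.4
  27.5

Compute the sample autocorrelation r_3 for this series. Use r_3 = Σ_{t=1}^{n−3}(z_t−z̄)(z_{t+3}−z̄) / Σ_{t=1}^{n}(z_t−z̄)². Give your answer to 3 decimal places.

0.040

Mean z̄ = (28.1 + 28.3 + 31.5 + 28.5 + 27.5 + 30.3 + 30.7 + 30.3 + 28.3 + 30.4 + 27.5)/11 = 29.2182
Numerator Σ_{t=1}^{8}(z_t−z̄)(z_{t+3}−z̄) = 0.8254
Denominator Σ(z_t−z̄)² = 20.4964
r_3 = 0.8254 / 20.4964 = 0.040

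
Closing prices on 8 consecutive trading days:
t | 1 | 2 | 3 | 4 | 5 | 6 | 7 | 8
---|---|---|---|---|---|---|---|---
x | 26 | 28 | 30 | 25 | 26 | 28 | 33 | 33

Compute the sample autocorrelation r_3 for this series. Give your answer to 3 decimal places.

-0.251

Mean x̄ = (26 + 28 + 30 + 25 + 26 + 28 + 33 + 33)/8 = 28.6250
Σ(x_t−x̄)(x_{t+3}−x̄) = (9.5156) + (1.6406) + (-0.8594) + (-15.8594) + (-11.4844) = -17.0469
Denominator Σ(x_t−x̄)² = 67.8750
r_3 = -17.0469 / 67.8750 = -0.251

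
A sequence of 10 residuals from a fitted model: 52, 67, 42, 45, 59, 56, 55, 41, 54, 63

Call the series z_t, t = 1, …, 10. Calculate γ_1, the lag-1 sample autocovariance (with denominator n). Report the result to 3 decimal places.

-12.816

Mean z̄ = (52 + 67 + 42 + 45 + 59 + 56 + 55 + 41 + 54 + 63)/10 = 53.4000
Σ_{t=1}^{9}(z_t−z̄)(z_{t+1}−z̄) = -128.1600
γ_1 = -128.1600 / 10 = -12.816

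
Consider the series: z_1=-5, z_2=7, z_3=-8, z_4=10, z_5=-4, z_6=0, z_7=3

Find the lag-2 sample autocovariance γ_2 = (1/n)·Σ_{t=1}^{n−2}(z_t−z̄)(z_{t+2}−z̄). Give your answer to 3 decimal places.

18.641

Mean z̄ = (-5 + 7 − 8 + 10 − 4 + 0 + 3)/7 = 0.4286
Deviations: -5.4286, 6.5714, -8.4286, 9.5714, -4.4286, -0.4286, 2.5714
Σ_{t=1}^{5}(z_t−z̄)(z_{t+2}−z̄) = 130.4898
γ_2 = 130.4898 / 7 = 18.641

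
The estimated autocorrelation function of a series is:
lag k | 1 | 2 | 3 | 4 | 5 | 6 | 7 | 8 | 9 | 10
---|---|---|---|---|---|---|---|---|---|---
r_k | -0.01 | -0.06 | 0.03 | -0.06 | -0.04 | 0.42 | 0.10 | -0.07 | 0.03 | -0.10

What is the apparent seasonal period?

The largest autocorrelation is r_6 = 0.42; the remaining lags stay at or below 0.10.
The dominant spike at lag 6 indicates a seasonal period of 6.

6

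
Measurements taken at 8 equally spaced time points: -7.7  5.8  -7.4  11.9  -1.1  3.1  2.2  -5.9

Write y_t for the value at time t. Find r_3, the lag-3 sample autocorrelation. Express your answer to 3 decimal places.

-0.264

Mean ȳ = (-7.7 + 5.8 − 7.4 + 11.9 − 1.1 + 3.1 + 2.2 − 5.9)/8 = 0.1125
Deviations from mean: -7.8125, 5.6875, -7.5125, 11.7875, -1.2125, 2.9875, 2.0875, -6.0125
Numerator Σ_{t=1}^{5}(y_t−ȳ)(y_{t+3}−ȳ) = -89.5330
Denominator Σ(y_t−ȳ)² = 339.6688
r_3 = -89.5330 / 339.6688 = -0.264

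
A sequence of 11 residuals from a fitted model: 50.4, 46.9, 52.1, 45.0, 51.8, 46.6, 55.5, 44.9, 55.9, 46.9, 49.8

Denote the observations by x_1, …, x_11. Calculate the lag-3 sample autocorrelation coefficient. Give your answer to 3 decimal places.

Mean x̄ = (50.4 + 46.9 + 52.1 + 45.0 + 51.8 + 46.6 + 55.5 + 44.9 + 55.9 + 46.9 + 49.8)/11 = 49.6182
Numerator Σ_{t=1}^{8}(x_t−x̄)(x_{t+3}−x̄) = -90.2946
Denominator Σ(x_t−x̄)² = 153.0964
r_3 = -90.2946 / 153.0964 = -0.590

-0.590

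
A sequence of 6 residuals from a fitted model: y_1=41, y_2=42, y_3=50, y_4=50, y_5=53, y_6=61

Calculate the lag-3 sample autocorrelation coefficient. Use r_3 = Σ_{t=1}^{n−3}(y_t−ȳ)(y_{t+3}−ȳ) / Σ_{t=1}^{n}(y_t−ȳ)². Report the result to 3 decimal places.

Mean ȳ = (41 + 42 + 50 + 50 + 53 + 61)/6 = 49.5000
Deviations from mean: -8.5000, -7.5000, 0.5000, 0.5000, 3.5000, 11.5000
Numerator Σ_{t=1}^{3}(y_t−ȳ)(y_{t+3}−ȳ) = -24.7500
Denominator Σ(y_t−ȳ)² = 273.5000
r_3 = -24.7500 / 273.5000 = -0.090

-0.090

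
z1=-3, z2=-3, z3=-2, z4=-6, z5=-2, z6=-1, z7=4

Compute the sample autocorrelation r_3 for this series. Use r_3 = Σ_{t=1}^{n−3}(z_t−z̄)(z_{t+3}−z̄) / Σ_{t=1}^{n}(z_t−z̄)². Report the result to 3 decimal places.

-0.355

Mean z̄ = (-3 − 3 − 2 − 6 − 2 − 1 + 4)/7 = -1.8571
Deviations from mean: -1.1429, -1.1429, -0.1429, -4.1429, -0.1429, 0.8571, 5.8571
Numerator Σ_{t=1}^{4}(z_t−z̄)(z_{t+3}−z̄) = -19.4898
Denominator Σ(z_t−z̄)² = 54.8571
r_3 = -19.4898 / 54.8571 = -0.355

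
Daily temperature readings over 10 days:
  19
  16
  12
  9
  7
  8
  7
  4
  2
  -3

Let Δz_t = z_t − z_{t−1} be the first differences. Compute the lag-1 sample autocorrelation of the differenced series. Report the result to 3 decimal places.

0.240

First differences Δz: -3, -4, -3, -2, 1, -1, -3, -2, -5
Mean of differences = -2.4444
Numerator Σ(Δz_t−Δz̄)(Δz_{t+1}−Δz̄) = 5.8025
Denominator Σ(Δz_t−Δz̄)² = 24.2222
r_1(Δz) = 5.8025 / 24.2222 = 0.240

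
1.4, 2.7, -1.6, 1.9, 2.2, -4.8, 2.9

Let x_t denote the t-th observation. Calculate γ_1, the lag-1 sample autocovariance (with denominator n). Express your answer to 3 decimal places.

Mean x̄ = (1.4 + 2.7 − 1.6 + 1.9 + 2.2 − 4.8 + 2.9)/7 = 0.6714
Deviations: 0.7286, 2.0286, -2.2714, 1.2286, 1.5286, -5.4714, 2.2286
Σ_{t=1}^{6}(x_t−x̄)(x_{t+1}−x̄) = -24.5994
γ_1 = -24.5994 / 7 = -3.514

-3.514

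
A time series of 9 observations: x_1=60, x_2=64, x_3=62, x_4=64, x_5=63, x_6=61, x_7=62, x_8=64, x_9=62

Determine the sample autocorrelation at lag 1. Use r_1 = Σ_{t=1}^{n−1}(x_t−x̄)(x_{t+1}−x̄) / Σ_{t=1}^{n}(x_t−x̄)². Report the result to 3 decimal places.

Mean x̄ = (60 + 64 + 62 + 64 + 63 + 61 + 62 + 64 + 62)/9 = 62.4444
Numerator Σ_{t=1}^{8}(x_t−x̄)(x_{t+1}−x̄) = -5.8642
Denominator Σ(x_t−x̄)² = 16.2222
r_1 = -5.8642 / 16.2222 = -0.361

-0.361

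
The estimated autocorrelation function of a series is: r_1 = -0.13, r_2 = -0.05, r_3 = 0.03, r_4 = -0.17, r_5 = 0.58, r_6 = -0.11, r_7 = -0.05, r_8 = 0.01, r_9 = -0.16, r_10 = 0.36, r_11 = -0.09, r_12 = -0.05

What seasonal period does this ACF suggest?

5

The largest autocorrelation is r_5 = 0.58, with a weaker echo at lag 10 (0.36); the remaining lags stay at or below 0.03.
The dominant spike at lag 5 indicates a seasonal period of 5.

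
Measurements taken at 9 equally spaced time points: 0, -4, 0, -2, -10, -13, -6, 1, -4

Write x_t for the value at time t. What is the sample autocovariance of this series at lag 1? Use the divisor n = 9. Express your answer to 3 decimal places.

Mean x̄ = (0 − 4 + 0 − 2 − 10 − 13 − 6 + 1 − 4)/9 = -4.2222
Σ_{t=1}^{8}(x_t−x̄)(x_{t+1}−x̄) = 56.6173
γ_1 = 56.6173 / 9 = 6.291

6.291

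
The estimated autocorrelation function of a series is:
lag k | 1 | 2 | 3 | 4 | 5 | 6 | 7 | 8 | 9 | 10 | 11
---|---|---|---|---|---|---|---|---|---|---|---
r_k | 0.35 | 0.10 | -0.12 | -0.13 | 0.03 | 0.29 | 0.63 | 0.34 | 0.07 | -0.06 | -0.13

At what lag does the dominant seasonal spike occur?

The largest autocorrelation is r_7 = 0.63; the remaining lags stay at or below 0.35. The elevated value at lag 1 (0.35), dropping to 0.10 at lag 2, reflects decaying short-term dependence rather than seasonality.
The dominant spike at lag 7 indicates a seasonal period of 7.

7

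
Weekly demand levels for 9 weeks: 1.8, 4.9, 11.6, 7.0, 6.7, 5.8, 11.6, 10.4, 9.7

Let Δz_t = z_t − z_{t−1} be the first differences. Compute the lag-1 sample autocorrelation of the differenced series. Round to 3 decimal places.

First differences Δz: 3.1, 6.7, -4.6, -0.3, -0.9, 5.8, -1.2, -0.7
Mean of differences = 0.9875
Numerator Σ(Δz_t−Δz̄)(Δz_{t+1}−Δz̄) = -26.1464
Denominator Σ(Δz_t−Δz̄)² = 104.3288
r_1(Δz) = -26.1464 / 104.3288 = -0.251

-0.251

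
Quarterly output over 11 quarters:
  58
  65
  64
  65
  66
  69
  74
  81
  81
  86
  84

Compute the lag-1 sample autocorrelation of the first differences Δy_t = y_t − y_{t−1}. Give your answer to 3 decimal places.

-0.263

First differences Δy: 7, -1, 1, 1, 3, 5, 7, 0, 5, -2
Mean of differences = 2.6000
Numerator Σ(Δy_t−Δȳ)(Δy_{t+1}−Δȳ) = -25.3600
Denominator Σ(Δy_t−Δȳ)² = 96.4000
r_1(Δy) = -25.3600 / 96.4000 = -0.263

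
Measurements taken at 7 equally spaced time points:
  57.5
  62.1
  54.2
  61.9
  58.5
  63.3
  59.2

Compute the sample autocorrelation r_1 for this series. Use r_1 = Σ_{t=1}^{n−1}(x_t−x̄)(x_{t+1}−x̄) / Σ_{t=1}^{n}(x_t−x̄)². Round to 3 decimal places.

Mean x̄ = (57.5 + 62.1 + 54.2 + 61.9 + 58.5 + 63.3 + 59.2)/7 = 59.5286
Deviations from mean: -2.0286, 2.5714, -5.3286, 2.3714, -1.0286, 3.7714, -0.3286
Numerator Σ_{t=1}^{6}(x_t−x̄)(x_{t+1}−x̄) = -39.1122
Denominator Σ(x_t−x̄)² = 60.1343
r_1 = -39.1122 / 60.1343 = -0.650

-0.650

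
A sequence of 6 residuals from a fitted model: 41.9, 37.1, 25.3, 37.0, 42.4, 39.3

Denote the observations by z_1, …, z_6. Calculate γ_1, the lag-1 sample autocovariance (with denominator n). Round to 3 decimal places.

Mean z̄ = (41.9 + 37.1 + 25.3 + 37.0 + 42.4 + 39.3)/6 = 37.1667
Σ_{t=1}^{5}(z_t−z̄)(z_{t+1}−z̄) = 12.7456
γ_1 = 12.7456 / 6 = 2.124

2.124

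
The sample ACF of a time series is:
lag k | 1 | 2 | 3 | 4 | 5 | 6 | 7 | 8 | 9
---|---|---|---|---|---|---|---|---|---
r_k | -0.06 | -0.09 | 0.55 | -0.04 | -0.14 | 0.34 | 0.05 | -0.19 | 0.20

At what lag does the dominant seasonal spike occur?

The largest autocorrelation is r_3 = 0.55, with weaker echoes at lags 6 (0.34) and 9 (0.20); the remaining lags stay at or below 0.05.
The dominant spike at lag 3 indicates a seasonal period of 3.

3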